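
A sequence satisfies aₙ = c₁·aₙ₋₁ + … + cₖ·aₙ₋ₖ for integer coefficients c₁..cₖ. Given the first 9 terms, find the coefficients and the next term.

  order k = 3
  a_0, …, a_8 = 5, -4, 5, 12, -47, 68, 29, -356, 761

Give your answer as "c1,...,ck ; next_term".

-2,-3,2 ; -396

  a_3 = -2·5 + -3·-4 + 2·5 = 12
  a_4 = -2·12 + -3·5 + 2·-4 = -47
  a_5 = -2·-47 + -3·12 + 2·5 = 68
  a_6 = -2·68 + -3·-47 + 2·12 = 29
  a_7 = -2·29 + -3·68 + 2·-47 = -356
  a_8 = -2·-356 + -3·29 + 2·68 = 761
  a_9 = -2·761 + -3·-356 + 2·29 = -396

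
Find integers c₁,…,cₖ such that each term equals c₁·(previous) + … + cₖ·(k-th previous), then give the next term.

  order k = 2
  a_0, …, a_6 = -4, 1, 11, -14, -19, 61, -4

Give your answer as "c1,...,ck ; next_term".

-1,-3 ; -179

  a_2 = -1·1 + -3·-4 = 11
  a_3 = -1·11 + -3·1 = -14
  a_4 = -1·-14 + -3·11 = -19
  a_5 = -1·-19 + -3·-14 = 61
  a_6 = -1·61 + -3·-19 = -4
  a_7 = -1·-4 + -3·61 = -179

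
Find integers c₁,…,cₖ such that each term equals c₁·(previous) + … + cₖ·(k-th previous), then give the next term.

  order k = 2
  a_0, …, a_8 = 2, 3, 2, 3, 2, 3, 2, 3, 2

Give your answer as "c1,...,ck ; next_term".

  a_2 = 0·3 + 1·2 = 2
  a_3 = 0·2 + 1·3 = 3
  a_4 = 0·3 + 1·2 = 2
  a_5 = 0·2 + 1·3 = 3
  a_6 = 0·3 + 1·2 = 2
  a_7 = 0·2 + 1·3 = 3
  a_8 = 0·3 + 1·2 = 2
  a_9 = 0·2 + 1·3 = 3

0,1 ; 3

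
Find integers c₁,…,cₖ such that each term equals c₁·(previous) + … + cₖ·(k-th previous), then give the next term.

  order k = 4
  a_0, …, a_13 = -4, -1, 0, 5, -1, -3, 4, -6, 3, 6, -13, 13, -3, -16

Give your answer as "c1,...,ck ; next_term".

-1,-1,0,-1 ; 32

  a_4 = -1·5 + -1·0 + 0·-1 + -1·-4 = -1
  a_5 = -1·-1 + -1·5 + 0·0 + -1·-1 = -3
  a_6 = -1·-3 + -1·-1 + 0·5 + -1·0 = 4
  a_7 = -1·4 + -1·-3 + 0·-1 + -1·5 = -6
  a_8 = -1·-6 + -1·4 + 0·-3 + -1·-1 = 3
  a_9 = -1·3 + -1·-6 + 0·4 + -1·-3 = 6
  a_10 = -1·6 + -1·3 + 0·-6 + -1·4 = -13
  a_11 = -1·-13 + -1·6 + 0·3 + -1·-6 = 13
  a_12 = -1·13 + -1·-13 + 0·6 + -1·3 = -3
  a_13 = -1·-3 + -1·13 + 0·-13 + -1·6 = -16
  a_14 = -1·-16 + -1·-3 + 0·13 + -1·-13 = 32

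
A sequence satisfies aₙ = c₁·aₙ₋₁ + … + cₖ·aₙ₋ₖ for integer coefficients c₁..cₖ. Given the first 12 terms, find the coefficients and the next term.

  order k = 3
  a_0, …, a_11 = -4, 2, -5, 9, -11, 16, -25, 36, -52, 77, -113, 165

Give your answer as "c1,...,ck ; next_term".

  a_3 = -1·-5 + 0·2 + -1·-4 = 9
  a_4 = -1·9 + 0·-5 + -1·2 = -11
  a_5 = -1·-11 + 0·9 + -1·-5 = 16
  a_6 = -1·16 + 0·-11 + -1·9 = -25
  a_7 = -1·-25 + 0·16 + -1·-11 = 36
  a_8 = -1·36 + 0·-25 + -1·16 = -52
  a_9 = -1·-52 + 0·36 + -1·-25 = 77
  a_10 = -1·77 + 0·-52 + -1·36 = -113
  a_11 = -1·-113 + 0·77 + -1·-52 = 165
  a_12 = -1·165 + 0·-113 + -1·77 = -242

-1,0,-1 ; -242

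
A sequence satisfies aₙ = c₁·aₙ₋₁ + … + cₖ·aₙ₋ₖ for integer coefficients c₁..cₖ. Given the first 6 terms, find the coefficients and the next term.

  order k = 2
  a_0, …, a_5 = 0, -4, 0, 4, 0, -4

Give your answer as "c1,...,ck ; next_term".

  a_2 = 0·-4 + -1·0 = 0
  a_3 = 0·0 + -1·-4 = 4
  a_4 = 0·4 + -1·0 = 0
  a_5 = 0·0 + -1·4 = -4
  a_6 = 0·-4 + -1·0 = 0

0,-1 ; 0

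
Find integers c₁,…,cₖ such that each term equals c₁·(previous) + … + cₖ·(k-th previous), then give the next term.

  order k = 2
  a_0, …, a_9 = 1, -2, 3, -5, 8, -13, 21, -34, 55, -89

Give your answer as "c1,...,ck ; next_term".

-1,1 ; 144

  a_2 = -1·-2 + 1·1 = 3
  a_3 = -1·3 + 1·-2 = -5
  a_4 = -1·-5 + 1·3 = 8
  a_5 = -1·8 + 1·-5 = -13
  a_6 = -1·-13 + 1·8 = 21
  a_7 = -1·21 + 1·-13 = -34
  a_8 = -1·-34 + 1·21 = 55
  a_9 = -1·55 + 1·-34 = -89
  a_10 = -1·-89 + 1·55 = 144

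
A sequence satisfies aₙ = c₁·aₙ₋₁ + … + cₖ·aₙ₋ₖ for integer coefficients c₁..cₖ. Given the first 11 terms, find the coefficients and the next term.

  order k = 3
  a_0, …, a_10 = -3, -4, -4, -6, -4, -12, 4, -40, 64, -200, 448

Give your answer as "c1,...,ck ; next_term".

-2,2,2 ; -1168

  a_3 = -2·-4 + 2·-4 + 2·-3 = -6
  a_4 = -2·-6 + 2·-4 + 2·-4 = -4
  a_5 = -2·-4 + 2·-6 + 2·-4 = -12
  a_6 = -2·-12 + 2·-4 + 2·-6 = 4
  a_7 = -2·4 + 2·-12 + 2·-4 = -40
  a_8 = -2·-40 + 2·4 + 2·-12 = 64
  a_9 = -2·64 + 2·-40 + 2·4 = -200
  a_10 = -2·-200 + 2·64 + 2·-40 = 448
  a_11 = -2·448 + 2·-200 + 2·64 = -1168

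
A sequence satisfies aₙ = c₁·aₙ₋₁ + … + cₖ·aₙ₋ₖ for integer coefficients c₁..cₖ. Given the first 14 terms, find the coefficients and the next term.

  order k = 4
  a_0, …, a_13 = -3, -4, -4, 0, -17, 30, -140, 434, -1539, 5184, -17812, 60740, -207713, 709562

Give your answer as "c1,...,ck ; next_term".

  a_4 = -2·0 + 4·-4 + -2·-4 + 3·-3 = -17
  a_5 = -2·-17 + 4·0 + -2·-4 + 3·-4 = 30
  a_6 = -2·30 + 4·-17 + -2·0 + 3·-4 = -140
  a_7 = -2·-140 + 4·30 + -2·-17 + 3·0 = 434
  a_8 = -2·434 + 4·-140 + -2·30 + 3·-17 = -1539
  a_9 = -2·-1539 + 4·434 + -2·-140 + 3·30 = 5184
  a_10 = -2·5184 + 4·-1539 + -2·434 + 3·-140 = -17812
  a_11 = -2·-17812 + 4·5184 + -2·-1539 + 3·434 = 60740
  a_12 = -2·60740 + 4·-17812 + -2·5184 + 3·-1539 = -207713
  a_13 = -2·-207713 + 4·60740 + -2·-17812 + 3·5184 = 709562
  a_14 = -2·709562 + 4·-207713 + -2·60740 + 3·-17812 = -2424892

-2,4,-2,3 ; -2424892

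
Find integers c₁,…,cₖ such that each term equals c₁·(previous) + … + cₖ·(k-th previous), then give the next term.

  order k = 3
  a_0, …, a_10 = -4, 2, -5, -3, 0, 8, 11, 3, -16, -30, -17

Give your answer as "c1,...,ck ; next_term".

  a_3 = 1·-5 + -1·2 + -1·-4 = -3
  a_4 = 1·-3 + -1·-5 + -1·2 = 0
  a_5 = 1·0 + -1·-3 + -1·-5 = 8
  a_6 = 1·8 + -1·0 + -1·-3 = 11
  a_7 = 1·11 + -1·8 + -1·0 = 3
  a_8 = 1·3 + -1·11 + -1·8 = -16
  a_9 = 1·-16 + -1·3 + -1·11 = -30
  a_10 = 1·-30 + -1·-16 + -1·3 = -17
  a_11 = 1·-17 + -1·-30 + -1·-16 = 29

1,-1,-1 ; 29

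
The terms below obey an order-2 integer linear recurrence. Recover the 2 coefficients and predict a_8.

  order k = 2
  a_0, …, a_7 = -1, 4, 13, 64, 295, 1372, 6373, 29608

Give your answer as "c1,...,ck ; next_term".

4,3 ; 137551

  a_2 = 4·4 + 3·-1 = 13
  a_3 = 4·13 + 3·4 = 64
  a_4 = 4·64 + 3·13 = 295
  a_5 = 4·295 + 3·64 = 1372
  a_6 = 4·1372 + 3·295 = 6373
  a_7 = 4·6373 + 3·1372 = 29608
  a_8 = 4·29608 + 3·6373 = 137551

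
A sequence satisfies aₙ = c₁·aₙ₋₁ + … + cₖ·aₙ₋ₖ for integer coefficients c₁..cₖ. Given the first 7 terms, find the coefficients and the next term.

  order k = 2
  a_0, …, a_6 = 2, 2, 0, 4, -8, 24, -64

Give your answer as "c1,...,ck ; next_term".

  a_2 = -2·2 + 2·2 = 0
  a_3 = -2·0 + 2·2 = 4
  a_4 = -2·4 + 2·0 = -8
  a_5 = -2·-8 + 2·4 = 24
  a_6 = -2·24 + 2·-8 = -64
  a_7 = -2·-64 + 2·24 = 176

-2,2 ; 176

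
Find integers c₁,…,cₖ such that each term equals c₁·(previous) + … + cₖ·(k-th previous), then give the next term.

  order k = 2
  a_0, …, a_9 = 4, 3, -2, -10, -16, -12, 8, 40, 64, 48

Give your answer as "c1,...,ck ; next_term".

  a_2 = 2·3 + -2·4 = -2
  a_3 = 2·-2 + -2·3 = -10
  a_4 = 2·-10 + -2·-2 = -16
  a_5 = 2·-16 + -2·-10 = -12
  a_6 = 2·-12 + -2·-16 = 8
  a_7 = 2·8 + -2·-12 = 40
  a_8 = 2·40 + -2·8 = 64
  a_9 = 2·64 + -2·40 = 48
  a_10 = 2·48 + -2·64 = -32

2,-2 ; -32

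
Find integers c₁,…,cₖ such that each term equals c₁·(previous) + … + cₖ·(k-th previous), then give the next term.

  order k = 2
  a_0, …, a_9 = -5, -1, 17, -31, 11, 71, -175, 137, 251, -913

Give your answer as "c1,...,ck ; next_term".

  a_2 = -2·-1 + -3·-5 = 17
  a_3 = -2·17 + -3·-1 = -31
  a_4 = -2·-31 + -3·17 = 11
  a_5 = -2·11 + -3·-31 = 71
  a_6 = -2·71 + -3·11 = -175
  a_7 = -2·-175 + -3·71 = 137
  a_8 = -2·137 + -3·-175 = 251
  a_9 = -2·251 + -3·137 = -913
  a_10 = -2·-913 + -3·251 = 1073

-2,-3 ; 1073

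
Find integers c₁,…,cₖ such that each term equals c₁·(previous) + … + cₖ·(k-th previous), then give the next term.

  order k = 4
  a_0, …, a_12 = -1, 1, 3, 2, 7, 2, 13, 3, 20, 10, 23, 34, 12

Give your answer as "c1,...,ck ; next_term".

  a_4 = -1·2 + 2·3 + 2·1 + -1·-1 = 7
  a_5 = -1·7 + 2·2 + 2·3 + -1·1 = 2
  a_6 = -1·2 + 2·7 + 2·2 + -1·3 = 13
  a_7 = -1·13 + 2·2 + 2·7 + -1·2 = 3
  a_8 = -1·3 + 2·13 + 2·2 + -1·7 = 20
  a_9 = -1·20 + 2·3 + 2·13 + -1·2 = 10
  a_10 = -1·10 + 2·20 + 2·3 + -1·13 = 23
  a_11 = -1·23 + 2·10 + 2·20 + -1·3 = 34
  a_12 = -1·34 + 2·23 + 2·10 + -1·20 = 12
  a_13 = -1·12 + 2·34 + 2·23 + -1·10 = 92

-1,2,2,-1 ; 92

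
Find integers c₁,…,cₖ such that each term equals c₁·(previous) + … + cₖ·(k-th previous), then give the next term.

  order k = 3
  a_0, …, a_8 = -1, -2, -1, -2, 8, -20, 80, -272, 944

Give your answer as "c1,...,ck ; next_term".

  a_3 = -2·-1 + 4·-2 + -4·-1 = -2
  a_4 = -2·-2 + 4·-1 + -4·-2 = 8
  a_5 = -2·8 + 4·-2 + -4·-1 = -20
  a_6 = -2·-20 + 4·8 + -4·-2 = 80
  a_7 = -2·80 + 4·-20 + -4·8 = -272
  a_8 = -2·-272 + 4·80 + -4·-20 = 944
  a_9 = -2·944 + 4·-272 + -4·80 = -3296

-2,4,-4 ; -3296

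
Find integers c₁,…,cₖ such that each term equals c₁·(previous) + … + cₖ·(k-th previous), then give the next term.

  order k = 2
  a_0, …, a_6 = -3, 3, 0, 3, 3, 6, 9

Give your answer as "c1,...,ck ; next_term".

  a_2 = 1·3 + 1·-3 = 0
  a_3 = 1·0 + 1·3 = 3
  a_4 = 1·3 + 1·0 = 3
  a_5 = 1·3 + 1·3 = 6
  a_6 = 1·6 + 1·3 = 9
  a_7 = 1·9 + 1·6 = 15

1,1 ; 15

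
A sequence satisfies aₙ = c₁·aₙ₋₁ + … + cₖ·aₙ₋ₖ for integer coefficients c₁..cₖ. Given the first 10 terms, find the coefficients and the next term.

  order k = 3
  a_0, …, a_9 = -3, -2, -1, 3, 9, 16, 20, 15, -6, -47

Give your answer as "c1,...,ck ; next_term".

  a_3 = 2·-1 + -1·-2 + -1·-3 = 3
  a_4 = 2·3 + -1·-1 + -1·-2 = 9
  a_5 = 2·9 + -1·3 + -1·-1 = 16
  a_6 = 2·16 + -1·9 + -1·3 = 20
  a_7 = 2·20 + -1·16 + -1·9 = 15
  a_8 = 2·15 + -1·20 + -1·16 = -6
  a_9 = 2·-6 + -1·15 + -1·20 = -47
  a_10 = 2·-47 + -1·-6 + -1·15 = -103

2,-1,-1 ; -103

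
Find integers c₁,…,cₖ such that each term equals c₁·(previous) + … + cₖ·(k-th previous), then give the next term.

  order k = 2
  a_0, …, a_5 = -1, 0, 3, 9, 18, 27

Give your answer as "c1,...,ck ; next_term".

  a_2 = 3·0 + -3·-1 = 3
  a_3 = 3·3 + -3·0 = 9
  a_4 = 3·9 + -3·3 = 18
  a_5 = 3·18 + -3·9 = 27
  a_6 = 3·27 + -3·18 = 27

3,-3 ; 27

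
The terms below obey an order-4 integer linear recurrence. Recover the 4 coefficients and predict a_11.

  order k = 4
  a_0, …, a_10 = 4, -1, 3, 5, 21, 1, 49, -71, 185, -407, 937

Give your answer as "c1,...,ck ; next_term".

0,3,-4,2 ; -2103

  a_4 = 0·5 + 3·3 + -4·-1 + 2·4 = 21
  a_5 = 0·21 + 3·5 + -4·3 + 2·-1 = 1
  a_6 = 0·1 + 3·21 + -4·5 + 2·3 = 49
  a_7 = 0·49 + 3·1 + -4·21 + 2·5 = -71
  a_8 = 0·-71 + 3·49 + -4·1 + 2·21 = 185
  a_9 = 0·185 + 3·-71 + -4·49 + 2·1 = -407
  a_10 = 0·-407 + 3·185 + -4·-71 + 2·49 = 937
  a_11 = 0·937 + 3·-407 + -4·185 + 2·-71 = -2103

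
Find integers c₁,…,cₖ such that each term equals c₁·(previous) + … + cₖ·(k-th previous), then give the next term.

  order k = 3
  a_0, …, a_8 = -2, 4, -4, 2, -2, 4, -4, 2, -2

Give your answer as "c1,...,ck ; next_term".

  a_3 = -1·-4 + -1·4 + -1·-2 = 2
  a_4 = -1·2 + -1·-4 + -1·4 = -2
  a_5 = -1·-2 + -1·2 + -1·-4 = 4
  a_6 = -1·4 + -1·-2 + -1·2 = -4
  a_7 = -1·-4 + -1·4 + -1·-2 = 2
  a_8 = -1·2 + -1·-4 + -1·4 = -2
  a_9 = -1·-2 + -1·2 + -1·-4 = 4

-1,-1,-1 ; 4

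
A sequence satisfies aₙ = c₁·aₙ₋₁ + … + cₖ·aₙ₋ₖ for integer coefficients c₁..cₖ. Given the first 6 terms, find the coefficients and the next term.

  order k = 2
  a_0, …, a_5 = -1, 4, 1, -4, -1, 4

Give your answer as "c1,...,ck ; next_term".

0,-1 ; 1

  a_2 = 0·4 + -1·-1 = 1
  a_3 = 0·1 + -1·4 = -4
  a_4 = 0·-4 + -1·1 = -1
  a_5 = 0·-1 + -1·-4 = 4
  a_6 = 0·4 + -1·-1 = 1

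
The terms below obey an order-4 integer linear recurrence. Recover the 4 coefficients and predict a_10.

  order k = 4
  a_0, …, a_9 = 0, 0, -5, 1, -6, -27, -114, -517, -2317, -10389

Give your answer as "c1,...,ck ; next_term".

  a_4 = 4·1 + 2·-5 + 1·0 + -1·0 = -6
  a_5 = 4·-6 + 2·1 + 1·-5 + -1·0 = -27
  a_6 = 4·-27 + 2·-6 + 1·1 + -1·-5 = -114
  a_7 = 4·-114 + 2·-27 + 1·-6 + -1·1 = -517
  a_8 = 4·-517 + 2·-114 + 1·-27 + -1·-6 = -2317
  a_9 = 4·-2317 + 2·-517 + 1·-114 + -1·-27 = -10389
  a_10 = 4·-10389 + 2·-2317 + 1·-517 + -1·-114 = -46593

4,2,1,-1 ; -46593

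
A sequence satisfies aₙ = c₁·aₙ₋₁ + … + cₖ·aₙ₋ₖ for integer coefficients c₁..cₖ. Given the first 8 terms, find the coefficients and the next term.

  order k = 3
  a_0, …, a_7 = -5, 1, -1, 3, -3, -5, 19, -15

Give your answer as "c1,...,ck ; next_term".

  a_3 = -2·-1 + -4·1 + -1·-5 = 3
  a_4 = -2·3 + -4·-1 + -1·1 = -3
  a_5 = -2·-3 + -4·3 + -1·-1 = -5
  a_6 = -2·-5 + -4·-3 + -1·3 = 19
  a_7 = -2·19 + -4·-5 + -1·-3 = -15
  a_8 = -2·-15 + -4·19 + -1·-5 = -41

-2,-4,-1 ; -41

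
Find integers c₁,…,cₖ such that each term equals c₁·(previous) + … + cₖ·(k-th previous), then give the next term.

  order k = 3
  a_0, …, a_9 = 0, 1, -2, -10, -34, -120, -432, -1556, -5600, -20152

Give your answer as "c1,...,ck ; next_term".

4,-2,2 ; -72520

  a_3 = 4·-2 + -2·1 + 2·0 = -10
  a_4 = 4·-10 + -2·-2 + 2·1 = -34
  a_5 = 4·-34 + -2·-10 + 2·-2 = -120
  a_6 = 4·-120 + -2·-34 + 2·-10 = -432
  a_7 = 4·-432 + -2·-120 + 2·-34 = -1556
  a_8 = 4·-1556 + -2·-432 + 2·-120 = -5600
  a_9 = 4·-5600 + -2·-1556 + 2·-432 = -20152
  a_10 = 4·-20152 + -2·-5600 + 2·-1556 = -72520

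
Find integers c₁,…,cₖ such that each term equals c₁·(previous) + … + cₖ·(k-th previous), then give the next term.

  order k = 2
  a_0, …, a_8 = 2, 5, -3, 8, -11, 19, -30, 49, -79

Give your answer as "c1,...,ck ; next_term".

-1,1 ; 128

  a_2 = -1·5 + 1·2 = -3
  a_3 = -1·-3 + 1·5 = 8
  a_4 = -1·8 + 1·-3 = -11
  a_5 = -1·-11 + 1·8 = 19
  a_6 = -1·19 + 1·-11 = -30
  a_7 = -1·-30 + 1·19 = 49
  a_8 = -1·49 + 1·-30 = -79
  a_9 = -1·-79 + 1·49 = 128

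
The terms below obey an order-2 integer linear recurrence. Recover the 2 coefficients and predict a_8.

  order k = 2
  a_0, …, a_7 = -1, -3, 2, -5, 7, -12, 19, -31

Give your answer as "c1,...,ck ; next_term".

-1,1 ; 50

  a_2 = -1·-3 + 1·-1 = 2
  a_3 = -1·2 + 1·-3 = -5
  a_4 = -1·-5 + 1·2 = 7
  a_5 = -1·7 + 1·-5 = -12
  a_6 = -1·-12 + 1·7 = 19
  a_7 = -1·19 + 1·-12 = -31
  a_8 = -1·-31 + 1·19 = 50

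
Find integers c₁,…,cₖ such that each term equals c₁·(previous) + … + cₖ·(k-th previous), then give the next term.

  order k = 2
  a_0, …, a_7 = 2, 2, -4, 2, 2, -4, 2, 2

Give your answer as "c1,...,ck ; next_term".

-1,-1 ; -4

  a_2 = -1·2 + -1·2 = -4
  a_3 = -1·-4 + -1·2 = 2
  a_4 = -1·2 + -1·-4 = 2
  a_5 = -1·2 + -1·2 = -4
  a_6 = -1·-4 + -1·2 = 2
  a_7 = -1·2 + -1·-4 = 2
  a_8 = -1·2 + -1·2 = -4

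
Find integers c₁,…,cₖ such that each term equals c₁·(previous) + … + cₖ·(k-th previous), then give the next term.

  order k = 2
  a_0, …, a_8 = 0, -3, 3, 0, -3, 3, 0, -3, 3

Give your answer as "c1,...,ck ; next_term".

  a_2 = -1·-3 + -1·0 = 3
  a_3 = -1·3 + -1·-3 = 0
  a_4 = -1·0 + -1·3 = -3
  a_5 = -1·-3 + -1·0 = 3
  a_6 = -1·3 + -1·-3 = 0
  a_7 = -1·0 + -1·3 = -3
  a_8 = -1·-3 + -1·0 = 3
  a_9 = -1·3 + -1·-3 = 0

-1,-1 ; 0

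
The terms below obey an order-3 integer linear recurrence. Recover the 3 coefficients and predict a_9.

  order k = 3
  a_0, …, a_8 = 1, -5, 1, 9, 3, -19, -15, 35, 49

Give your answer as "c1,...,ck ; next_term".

0,-2,-1 ; -55

  a_3 = 0·1 + -2·-5 + -1·1 = 9
  a_4 = 0·9 + -2·1 + -1·-5 = 3
  a_5 = 0·3 + -2·9 + -1·1 = -19
  a_6 = 0·-19 + -2·3 + -1·9 = -15
  a_7 = 0·-15 + -2·-19 + -1·3 = 35
  a_8 = 0·35 + -2·-15 + -1·-19 = 49
  a_9 = 0·49 + -2·35 + -1·-15 = -55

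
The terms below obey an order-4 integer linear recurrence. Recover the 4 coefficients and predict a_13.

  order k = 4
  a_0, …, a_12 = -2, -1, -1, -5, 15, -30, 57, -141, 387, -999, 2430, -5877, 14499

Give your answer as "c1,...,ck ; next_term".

-3,-3,-3,3 ; -36153

  a_4 = -3·-5 + -3·-1 + -3·-1 + 3·-2 = 15
  a_5 = -3·15 + -3·-5 + -3·-1 + 3·-1 = -30
  a_6 = -3·-30 + -3·15 + -3·-5 + 3·-1 = 57
  a_7 = -3·57 + -3·-30 + -3·15 + 3·-5 = -141
  a_8 = -3·-141 + -3·57 + -3·-30 + 3·15 = 387
  a_9 = -3·387 + -3·-141 + -3·57 + 3·-30 = -999
  a_10 = -3·-999 + -3·387 + -3·-141 + 3·57 = 2430
  a_11 = -3·2430 + -3·-999 + -3·387 + 3·-141 = -5877
  a_12 = -3·-5877 + -3·2430 + -3·-999 + 3·387 = 14499
  a_13 = -3·14499 + -3·-5877 + -3·2430 + 3·-999 = -36153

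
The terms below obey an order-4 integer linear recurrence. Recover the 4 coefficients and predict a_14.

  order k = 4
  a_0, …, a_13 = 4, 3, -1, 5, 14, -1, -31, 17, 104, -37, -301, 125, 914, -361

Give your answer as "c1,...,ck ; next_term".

  a_4 = 0·5 + -2·-1 + 0·3 + 3·4 = 14
  a_5 = 0·14 + -2·5 + 0·-1 + 3·3 = -1
  a_6 = 0·-1 + -2·14 + 0·5 + 3·-1 = -31
  a_7 = 0·-31 + -2·-1 + 0·14 + 3·5 = 17
  a_8 = 0·17 + -2·-31 + 0·-1 + 3·14 = 104
  a_9 = 0·104 + -2·17 + 0·-31 + 3·-1 = -37
  a_10 = 0·-37 + -2·104 + 0·17 + 3·-31 = -301
  a_11 = 0·-301 + -2·-37 + 0·104 + 3·17 = 125
  a_12 = 0·125 + -2·-301 + 0·-37 + 3·104 = 914
  a_13 = 0·914 + -2·125 + 0·-301 + 3·-37 = -361
  a_14 = 0·-361 + -2·914 + 0·125 + 3·-301 = -2731

0,-2,0,3 ; -2731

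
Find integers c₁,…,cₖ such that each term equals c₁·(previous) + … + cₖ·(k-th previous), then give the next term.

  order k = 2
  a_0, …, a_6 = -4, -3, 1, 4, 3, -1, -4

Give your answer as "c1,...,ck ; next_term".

  a_2 = 1·-3 + -1·-4 = 1
  a_3 = 1·1 + -1·-3 = 4
  a_4 = 1·4 + -1·1 = 3
  a_5 = 1·3 + -1·4 = -1
  a_6 = 1·-1 + -1·3 = -4
  a_7 = 1·-4 + -1·-1 = -3

1,-1 ; -3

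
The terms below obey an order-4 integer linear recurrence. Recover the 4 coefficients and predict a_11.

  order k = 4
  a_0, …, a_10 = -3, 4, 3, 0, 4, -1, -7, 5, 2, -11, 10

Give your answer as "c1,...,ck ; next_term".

0,-1,1,-1 ; 8

  a_4 = 0·0 + -1·3 + 1·4 + -1·-3 = 4
  a_5 = 0·4 + -1·0 + 1·3 + -1·4 = -1
  a_6 = 0·-1 + -1·4 + 1·0 + -1·3 = -7
  a_7 = 0·-7 + -1·-1 + 1·4 + -1·0 = 5
  a_8 = 0·5 + -1·-7 + 1·-1 + -1·4 = 2
  a_9 = 0·2 + -1·5 + 1·-7 + -1·-1 = -11
  a_10 = 0·-11 + -1·2 + 1·5 + -1·-7 = 10
  a_11 = 0·10 + -1·-11 + 1·2 + -1·5 = 8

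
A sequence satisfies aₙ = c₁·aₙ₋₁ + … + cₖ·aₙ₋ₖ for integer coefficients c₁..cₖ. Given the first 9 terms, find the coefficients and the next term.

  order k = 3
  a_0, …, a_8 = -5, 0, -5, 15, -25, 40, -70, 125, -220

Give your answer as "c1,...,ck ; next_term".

  a_3 = -2·-5 + -1·0 + -1·-5 = 15
  a_4 = -2·15 + -1·-5 + -1·0 = -25
  a_5 = -2·-25 + -1·15 + -1·-5 = 40
  a_6 = -2·40 + -1·-25 + -1·15 = -70
  a_7 = -2·-70 + -1·40 + -1·-25 = 125
  a_8 = -2·125 + -1·-70 + -1·40 = -220
  a_9 = -2·-220 + -1·125 + -1·-70 = 385

-2,-1,-1 ; 385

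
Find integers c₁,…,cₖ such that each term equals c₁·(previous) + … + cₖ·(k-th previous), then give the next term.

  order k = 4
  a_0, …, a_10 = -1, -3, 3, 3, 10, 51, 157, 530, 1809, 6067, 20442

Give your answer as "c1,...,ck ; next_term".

3,1,2,-4 ; 68891

  a_4 = 3·3 + 1·3 + 2·-3 + -4·-1 = 10
  a_5 = 3·10 + 1·3 + 2·3 + -4·-3 = 51
  a_6 = 3·51 + 1·10 + 2·3 + -4·3 = 157
  a_7 = 3·157 + 1·51 + 2·10 + -4·3 = 530
  a_8 = 3·530 + 1·157 + 2·51 + -4·10 = 1809
  a_9 = 3·1809 + 1·530 + 2·157 + -4·51 = 6067
  a_10 = 3·6067 + 1·1809 + 2·530 + -4·157 = 20442
  a_11 = 3·20442 + 1·6067 + 2·1809 + -4·530 = 68891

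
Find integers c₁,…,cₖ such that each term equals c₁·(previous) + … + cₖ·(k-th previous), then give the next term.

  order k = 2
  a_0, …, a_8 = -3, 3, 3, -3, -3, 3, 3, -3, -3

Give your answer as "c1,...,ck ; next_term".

0,-1 ; 3

  a_2 = 0·3 + -1·-3 = 3
  a_3 = 0·3 + -1·3 = -3
  a_4 = 0·-3 + -1·3 = -3
  a_5 = 0·-3 + -1·-3 = 3
  a_6 = 0·3 + -1·-3 = 3
  a_7 = 0·3 + -1·3 = -3
  a_8 = 0·-3 + -1·3 = -3
  a_9 = 0·-3 + -1·-3 = 3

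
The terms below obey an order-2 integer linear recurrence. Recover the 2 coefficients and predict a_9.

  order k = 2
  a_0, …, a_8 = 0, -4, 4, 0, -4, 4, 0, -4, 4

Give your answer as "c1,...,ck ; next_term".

-1,-1 ; 0

  a_2 = -1·-4 + -1·0 = 4
  a_3 = -1·4 + -1·-4 = 0
  a_4 = -1·0 + -1·4 = -4
  a_5 = -1·-4 + -1·0 = 4
  a_6 = -1·4 + -1·-4 = 0
  a_7 = -1·0 + -1·4 = -4
  a_8 = -1·-4 + -1·0 = 4
  a_9 = -1·4 + -1·-4 = 0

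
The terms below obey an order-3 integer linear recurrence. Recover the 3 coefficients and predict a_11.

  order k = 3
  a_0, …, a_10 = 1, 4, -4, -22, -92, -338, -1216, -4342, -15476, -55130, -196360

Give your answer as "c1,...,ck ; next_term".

  a_3 = 4·-4 + -1·4 + -2·1 = -22
  a_4 = 4·-22 + -1·-4 + -2·4 = -92
  a_5 = 4·-92 + -1·-22 + -2·-4 = -338
  a_6 = 4·-338 + -1·-92 + -2·-22 = -1216
  a_7 = 4·-1216 + -1·-338 + -2·-92 = -4342
  a_8 = 4·-4342 + -1·-1216 + -2·-338 = -15476
  a_9 = 4·-15476 + -1·-4342 + -2·-1216 = -55130
  a_10 = 4·-55130 + -1·-15476 + -2·-4342 = -196360
  a_11 = 4·-196360 + -1·-55130 + -2·-15476 = -699358

4,-1,-2 ; -699358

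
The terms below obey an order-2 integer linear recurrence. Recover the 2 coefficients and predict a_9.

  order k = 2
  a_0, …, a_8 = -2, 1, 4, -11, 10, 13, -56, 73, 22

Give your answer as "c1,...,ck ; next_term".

  a_2 = -2·1 + -3·-2 = 4
  a_3 = -2·4 + -3·1 = -11
  a_4 = -2·-11 + -3·4 = 10
  a_5 = -2·10 + -3·-11 = 13
  a_6 = -2·13 + -3·10 = -56
  a_7 = -2·-56 + -3·13 = 73
  a_8 = -2·73 + -3·-56 = 22
  a_9 = -2·22 + -3·73 = -263

-2,-3 ; -263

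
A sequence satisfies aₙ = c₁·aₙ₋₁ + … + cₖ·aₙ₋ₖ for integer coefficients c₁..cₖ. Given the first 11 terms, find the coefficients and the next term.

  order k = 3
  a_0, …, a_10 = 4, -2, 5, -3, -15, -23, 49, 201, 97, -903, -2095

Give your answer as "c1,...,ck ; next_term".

1,-4,-4 ; 1129

  a_3 = 1·5 + -4·-2 + -4·4 = -3
  a_4 = 1·-3 + -4·5 + -4·-2 = -15
  a_5 = 1·-15 + -4·-3 + -4·5 = -23
  a_6 = 1·-23 + -4·-15 + -4·-3 = 49
  a_7 = 1·49 + -4·-23 + -4·-15 = 201
  a_8 = 1·201 + -4·49 + -4·-23 = 97
  a_9 = 1·97 + -4·201 + -4·49 = -903
  a_10 = 1·-903 + -4·97 + -4·201 = -2095
  a_11 = 1·-2095 + -4·-903 + -4·97 = 1129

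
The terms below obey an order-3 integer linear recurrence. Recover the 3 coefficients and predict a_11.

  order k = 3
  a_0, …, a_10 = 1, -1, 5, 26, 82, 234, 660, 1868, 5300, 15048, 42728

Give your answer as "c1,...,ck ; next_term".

4,-4,2 ; 121320

  a_3 = 4·5 + -4·-1 + 2·1 = 26
  a_4 = 4·26 + -4·5 + 2·-1 = 82
  a_5 = 4·82 + -4·26 + 2·5 = 234
  a_6 = 4·234 + -4·82 + 2·26 = 660
  a_7 = 4·660 + -4·234 + 2·82 = 1868
  a_8 = 4·1868 + -4·660 + 2·234 = 5300
  a_9 = 4·5300 + -4·1868 + 2·660 = 15048
  a_10 = 4·15048 + -4·5300 + 2·1868 = 42728
  a_11 = 4·42728 + -4·15048 + 2·5300 = 121320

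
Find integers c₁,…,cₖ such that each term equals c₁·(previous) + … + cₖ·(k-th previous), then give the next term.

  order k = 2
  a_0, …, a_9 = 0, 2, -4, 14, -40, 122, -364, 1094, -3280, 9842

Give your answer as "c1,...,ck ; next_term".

-2,3 ; -29524

  a_2 = -2·2 + 3·0 = -4
  a_3 = -2·-4 + 3·2 = 14
  a_4 = -2·14 + 3·-4 = -40
  a_5 = -2·-40 + 3·14 = 122
  a_6 = -2·122 + 3·-40 = -364
  a_7 = -2·-364 + 3·122 = 1094
  a_8 = -2·1094 + 3·-364 = -3280
  a_9 = -2·-3280 + 3·1094 = 9842
  a_10 = -2·9842 + 3·-3280 = -29524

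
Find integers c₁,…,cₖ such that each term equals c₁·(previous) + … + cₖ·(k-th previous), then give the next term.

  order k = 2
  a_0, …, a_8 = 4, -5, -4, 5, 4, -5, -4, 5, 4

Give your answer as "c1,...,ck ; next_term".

0,-1 ; -5

  a_2 = 0·-5 + -1·4 = -4
  a_3 = 0·-4 + -1·-5 = 5
  a_4 = 0·5 + -1·-4 = 4
  a_5 = 0·4 + -1·5 = -5
  a_6 = 0·-5 + -1·4 = -4
  a_7 = 0·-4 + -1·-5 = 5
  a_8 = 0·5 + -1·-4 = 4
  a_9 = 0·4 + -1·5 = -5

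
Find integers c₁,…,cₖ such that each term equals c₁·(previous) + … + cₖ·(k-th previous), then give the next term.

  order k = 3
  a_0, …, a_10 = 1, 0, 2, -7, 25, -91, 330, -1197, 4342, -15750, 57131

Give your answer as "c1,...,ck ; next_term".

-3,2,-1 ; -207235

  a_3 = -3·2 + 2·0 + -1·1 = -7
  a_4 = -3·-7 + 2·2 + -1·0 = 25
  a_5 = -3·25 + 2·-7 + -1·2 = -91
  a_6 = -3·-91 + 2·25 + -1·-7 = 330
  a_7 = -3·330 + 2·-91 + -1·25 = -1197
  a_8 = -3·-1197 + 2·330 + -1·-91 = 4342
  a_9 = -3·4342 + 2·-1197 + -1·330 = -15750
  a_10 = -3·-15750 + 2·4342 + -1·-1197 = 57131
  a_11 = -3·57131 + 2·-15750 + -1·4342 = -207235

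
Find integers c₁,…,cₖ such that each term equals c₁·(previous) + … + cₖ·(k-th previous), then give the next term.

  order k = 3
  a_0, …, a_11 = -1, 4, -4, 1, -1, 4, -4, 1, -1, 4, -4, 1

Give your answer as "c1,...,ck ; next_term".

-1,-1,-1 ; -1

  a_3 = -1·-4 + -1·4 + -1·-1 = 1
  a_4 = -1·1 + -1·-4 + -1·4 = -1
  a_5 = -1·-1 + -1·1 + -1·-4 = 4
  a_6 = -1·4 + -1·-1 + -1·1 = -4
  a_7 = -1·-4 + -1·4 + -1·-1 = 1
  a_8 = -1·1 + -1·-4 + -1·4 = -1
  a_9 = -1·-1 + -1·1 + -1·-4 = 4
  a_10 = -1·4 + -1·-1 + -1·1 = -4
  a_11 = -1·-4 + -1·4 + -1·-1 = 1
  a_12 = -1·1 + -1·-4 + -1·4 = -1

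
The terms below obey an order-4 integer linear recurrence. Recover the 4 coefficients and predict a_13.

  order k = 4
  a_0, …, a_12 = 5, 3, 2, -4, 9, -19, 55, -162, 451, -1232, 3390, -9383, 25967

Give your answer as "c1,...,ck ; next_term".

  a_4 = -3·-4 + -2·2 + -3·3 + 2·5 = 9
  a_5 = -3·9 + -2·-4 + -3·2 + 2·3 = -19
  a_6 = -3·-19 + -2·9 + -3·-4 + 2·2 = 55
  a_7 = -3·55 + -2·-19 + -3·9 + 2·-4 = -162
  a_8 = -3·-162 + -2·55 + -3·-19 + 2·9 = 451
  a_9 = -3·451 + -2·-162 + -3·55 + 2·-19 = -1232
  a_10 = -3·-1232 + -2·451 + -3·-162 + 2·55 = 3390
  a_11 = -3·3390 + -2·-1232 + -3·451 + 2·-162 = -9383
  a_12 = -3·-9383 + -2·3390 + -3·-1232 + 2·451 = 25967
  a_13 = -3·25967 + -2·-9383 + -3·3390 + 2·-1232 = -71769

-3,-2,-3,2 ; -71769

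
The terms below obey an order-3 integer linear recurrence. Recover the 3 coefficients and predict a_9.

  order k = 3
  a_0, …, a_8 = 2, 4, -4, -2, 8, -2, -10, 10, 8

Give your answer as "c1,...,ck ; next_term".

  a_3 = 0·-4 + -1·4 + 1·2 = -2
  a_4 = 0·-2 + -1·-4 + 1·4 = 8
  a_5 = 0·8 + -1·-2 + 1·-4 = -2
  a_6 = 0·-2 + -1·8 + 1·-2 = -10
  a_7 = 0·-10 + -1·-2 + 1·8 = 10
  a_8 = 0·10 + -1·-10 + 1·-2 = 8
  a_9 = 0·8 + -1·10 + 1·-10 = -20

0,-1,1 ; -20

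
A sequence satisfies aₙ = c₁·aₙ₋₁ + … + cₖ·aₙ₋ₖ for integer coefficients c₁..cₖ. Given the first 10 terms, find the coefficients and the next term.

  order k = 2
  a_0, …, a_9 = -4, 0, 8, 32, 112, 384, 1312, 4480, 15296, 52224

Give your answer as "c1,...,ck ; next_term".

  a_2 = 4·0 + -2·-4 = 8
  a_3 = 4·8 + -2·0 = 32
  a_4 = 4·32 + -2·8 = 112
  a_5 = 4·112 + -2·32 = 384
  a_6 = 4·384 + -2·112 = 1312
  a_7 = 4·1312 + -2·384 = 4480
  a_8 = 4·4480 + -2·1312 = 15296
  a_9 = 4·15296 + -2·4480 = 52224
  a_10 = 4·52224 + -2·15296 = 178304

4,-2 ; 178304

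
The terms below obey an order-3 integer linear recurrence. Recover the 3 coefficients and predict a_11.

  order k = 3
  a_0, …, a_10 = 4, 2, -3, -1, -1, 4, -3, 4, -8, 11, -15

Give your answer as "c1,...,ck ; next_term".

-1,0,-1 ; 23

  a_3 = -1·-3 + 0·2 + -1·4 = -1
  a_4 = -1·-1 + 0·-3 + -1·2 = -1
  a_5 = -1·-1 + 0·-1 + -1·-3 = 4
  a_6 = -1·4 + 0·-1 + -1·-1 = -3
  a_7 = -1·-3 + 0·4 + -1·-1 = 4
  a_8 = -1·4 + 0·-3 + -1·4 = -8
  a_9 = -1·-8 + 0·4 + -1·-3 = 11
  a_10 = -1·11 + 0·-8 + -1·4 = -15
  a_11 = -1·-15 + 0·11 + -1·-8 = 23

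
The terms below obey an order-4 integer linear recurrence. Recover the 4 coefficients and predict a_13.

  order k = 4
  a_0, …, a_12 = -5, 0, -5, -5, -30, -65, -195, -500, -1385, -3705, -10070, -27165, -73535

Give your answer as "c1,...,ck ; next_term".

  a_4 = 2·-5 + 2·-5 + -1·0 + 2·-5 = -30
  a_5 = 2·-30 + 2·-5 + -1·-5 + 2·0 = -65
  a_6 = 2·-65 + 2·-30 + -1·-5 + 2·-5 = -195
  a_7 = 2·-195 + 2·-65 + -1·-30 + 2·-5 = -500
  a_8 = 2·-500 + 2·-195 + -1·-65 + 2·-30 = -1385
  a_9 = 2·-1385 + 2·-500 + -1·-195 + 2·-65 = -3705
  a_10 = 2·-3705 + 2·-1385 + -1·-500 + 2·-195 = -10070
  a_11 = 2·-10070 + 2·-3705 + -1·-1385 + 2·-500 = -27165
  a_12 = 2·-27165 + 2·-10070 + -1·-3705 + 2·-1385 = -73535
  a_13 = 2·-73535 + 2·-27165 + -1·-10070 + 2·-3705 = -198740

2,2,-1,2 ; -198740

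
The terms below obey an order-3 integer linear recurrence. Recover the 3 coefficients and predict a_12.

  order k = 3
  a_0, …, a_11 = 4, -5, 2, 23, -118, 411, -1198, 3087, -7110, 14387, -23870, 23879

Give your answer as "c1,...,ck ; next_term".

-4,-3,4 ; 33642

  a_3 = -4·2 + -3·-5 + 4·4 = 23
  a_4 = -4·23 + -3·2 + 4·-5 = -118
  a_5 = -4·-118 + -3·23 + 4·2 = 411
  a_6 = -4·411 + -3·-118 + 4·23 = -1198
  a_7 = -4·-1198 + -3·411 + 4·-118 = 3087
  a_8 = -4·3087 + -3·-1198 + 4·411 = -7110
  a_9 = -4·-7110 + -3·3087 + 4·-1198 = 14387
  a_10 = -4·14387 + -3·-7110 + 4·3087 = -23870
  a_11 = -4·-23870 + -3·14387 + 4·-7110 = 23879
  a_12 = -4·23879 + -3·-23870 + 4·14387 = 33642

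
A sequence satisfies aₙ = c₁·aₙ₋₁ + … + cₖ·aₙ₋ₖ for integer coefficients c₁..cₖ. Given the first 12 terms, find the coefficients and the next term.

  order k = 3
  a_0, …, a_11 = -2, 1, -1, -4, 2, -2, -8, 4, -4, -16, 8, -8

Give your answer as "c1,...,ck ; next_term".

0,0,2 ; -32

  a_3 = 0·-1 + 0·1 + 2·-2 = -4
  a_4 = 0·-4 + 0·-1 + 2·1 = 2
  a_5 = 0·2 + 0·-4 + 2·-1 = -2
  a_6 = 0·-2 + 0·2 + 2·-4 = -8
  a_7 = 0·-8 + 0·-2 + 2·2 = 4
  a_8 = 0·4 + 0·-8 + 2·-2 = -4
  a_9 = 0·-4 + 0·4 + 2·-8 = -16
  a_10 = 0·-16 + 0·-4 + 2·4 = 8
  a_11 = 0·8 + 0·-16 + 2·-4 = -8
  a_12 = 0·-8 + 0·8 + 2·-16 = -32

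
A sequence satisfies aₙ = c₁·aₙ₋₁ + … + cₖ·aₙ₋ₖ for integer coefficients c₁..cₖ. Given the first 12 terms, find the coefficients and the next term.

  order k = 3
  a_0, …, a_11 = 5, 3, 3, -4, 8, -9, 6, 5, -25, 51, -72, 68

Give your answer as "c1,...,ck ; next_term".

  a_3 = -2·3 + -1·3 + 1·5 = -4
  a_4 = -2·-4 + -1·3 + 1·3 = 8
  a_5 = -2·8 + -1·-4 + 1·3 = -9
  a_6 = -2·-9 + -1·8 + 1·-4 = 6
  a_7 = -2·6 + -1·-9 + 1·8 = 5
  a_8 = -2·5 + -1·6 + 1·-9 = -25
  a_9 = -2·-25 + -1·5 + 1·6 = 51
  a_10 = -2·51 + -1·-25 + 1·5 = -72
  a_11 = -2·-72 + -1·51 + 1·-25 = 68
  a_12 = -2·68 + -1·-72 + 1·51 = -13

-2,-1,1 ; -13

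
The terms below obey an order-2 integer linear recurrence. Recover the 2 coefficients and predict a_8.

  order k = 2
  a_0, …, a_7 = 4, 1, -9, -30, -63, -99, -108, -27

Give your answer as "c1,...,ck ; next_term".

  a_2 = 3·1 + -3·4 = -9
  a_3 = 3·-9 + -3·1 = -30
  a_4 = 3·-30 + -3·-9 = -63
  a_5 = 3·-63 + -3·-30 = -99
  a_6 = 3·-99 + -3·-63 = -108
  a_7 = 3·-108 + -3·-99 = -27
  a_8 = 3·-27 + -3·-108 = 243

3,-3 ; 243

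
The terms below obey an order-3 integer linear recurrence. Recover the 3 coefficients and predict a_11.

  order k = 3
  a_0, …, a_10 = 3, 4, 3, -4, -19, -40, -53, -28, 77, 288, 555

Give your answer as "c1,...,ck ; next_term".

  a_3 = 2·3 + -1·4 + -2·3 = -4
  a_4 = 2·-4 + -1·3 + -2·4 = -19
  a_5 = 2·-19 + -1·-4 + -2·3 = -40
  a_6 = 2·-40 + -1·-19 + -2·-4 = -53
  a_7 = 2·-53 + -1·-40 + -2·-19 = -28
  a_8 = 2·-28 + -1·-53 + -2·-40 = 77
  a_9 = 2·77 + -1·-28 + -2·-53 = 288
  a_10 = 2·288 + -1·77 + -2·-28 = 555
  a_11 = 2·555 + -1·288 + -2·77 = 668

2,-1,-2 ; 668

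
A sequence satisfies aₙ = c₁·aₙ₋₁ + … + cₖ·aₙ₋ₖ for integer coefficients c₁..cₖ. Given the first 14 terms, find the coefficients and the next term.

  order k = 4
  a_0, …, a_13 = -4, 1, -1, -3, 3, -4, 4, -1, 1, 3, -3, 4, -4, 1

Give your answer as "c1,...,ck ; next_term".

  a_4 = 0·-3 + 1·-1 + 0·1 + -1·-4 = 3
  a_5 = 0·3 + 1·-3 + 0·-1 + -1·1 = -4
  a_6 = 0·-4 + 1·3 + 0·-3 + -1·-1 = 4
  a_7 = 0·4 + 1·-4 + 0·3 + -1·-3 = -1
  a_8 = 0·-1 + 1·4 + 0·-4 + -1·3 = 1
  a_9 = 0·1 + 1·-1 + 0·4 + -1·-4 = 3
  a_10 = 0·3 + 1·1 + 0·-1 + -1·4 = -3
  a_11 = 0·-3 + 1·3 + 0·1 + -1·-1 = 4
  a_12 = 0·4 + 1·-3 + 0·3 + -1·1 = -4
  a_13 = 0·-4 + 1·4 + 0·-3 + -1·3 = 1
  a_14 = 0·1 + 1·-4 + 0·4 + -1·-3 = -1

0,1,0,-1 ; -1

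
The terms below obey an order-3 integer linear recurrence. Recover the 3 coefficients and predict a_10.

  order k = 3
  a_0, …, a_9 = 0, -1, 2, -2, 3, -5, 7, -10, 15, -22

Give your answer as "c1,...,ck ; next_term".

-1,0,-1 ; 32

  a_3 = -1·2 + 0·-1 + -1·0 = -2
  a_4 = -1·-2 + 0·2 + -1·-1 = 3
  a_5 = -1·3 + 0·-2 + -1·2 = -5
  a_6 = -1·-5 + 0·3 + -1·-2 = 7
  a_7 = -1·7 + 0·-5 + -1·3 = -10
  a_8 = -1·-10 + 0·7 + -1·-5 = 15
  a_9 = -1·15 + 0·-10 + -1·7 = -22
  a_10 = -1·-22 + 0·15 + -1·-10 = 32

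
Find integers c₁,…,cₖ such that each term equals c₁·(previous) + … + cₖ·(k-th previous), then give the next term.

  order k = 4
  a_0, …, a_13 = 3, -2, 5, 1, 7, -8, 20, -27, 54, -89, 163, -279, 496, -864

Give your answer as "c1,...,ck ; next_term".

  a_4 = -1·1 + 1·5 + 0·-2 + 1·3 = 7
  a_5 = -1·7 + 1·1 + 0·5 + 1·-2 = -8
  a_6 = -1·-8 + 1·7 + 0·1 + 1·5 = 20
  a_7 = -1·20 + 1·-8 + 0·7 + 1·1 = -27
  a_8 = -1·-27 + 1·20 + 0·-8 + 1·7 = 54
  a_9 = -1·54 + 1·-27 + 0·20 + 1·-8 = -89
  a_10 = -1·-89 + 1·54 + 0·-27 + 1·20 = 163
  a_11 = -1·163 + 1·-89 + 0·54 + 1·-27 = -279
  a_12 = -1·-279 + 1·163 + 0·-89 + 1·54 = 496
  a_13 = -1·496 + 1·-279 + 0·163 + 1·-89 = -864
  a_14 = -1·-864 + 1·496 + 0·-279 + 1·163 = 1523

-1,1,0,1 ; 1523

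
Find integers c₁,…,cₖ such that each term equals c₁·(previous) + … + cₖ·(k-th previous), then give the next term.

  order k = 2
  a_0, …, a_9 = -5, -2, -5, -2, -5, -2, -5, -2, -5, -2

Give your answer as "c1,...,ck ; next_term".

0,1 ; -5

  a_2 = 0·-2 + 1·-5 = -5
  a_3 = 0·-5 + 1·-2 = -2
  a_4 = 0·-2 + 1·-5 = -5
  a_5 = 0·-5 + 1·-2 = -2
  a_6 = 0·-2 + 1·-5 = -5
  a_7 = 0·-5 + 1·-2 = -2
  a_8 = 0·-2 + 1·-5 = -5
  a_9 = 0·-5 + 1·-2 = -2
  a_10 = 0·-2 + 1·-5 = -5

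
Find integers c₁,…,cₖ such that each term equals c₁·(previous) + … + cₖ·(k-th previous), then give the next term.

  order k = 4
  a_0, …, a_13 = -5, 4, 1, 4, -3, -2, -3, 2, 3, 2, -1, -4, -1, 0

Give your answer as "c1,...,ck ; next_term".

-1,0,-1,-1 ; 5

  a_4 = -1·4 + 0·1 + -1·4 + -1·-5 = -3
  a_5 = -1·-3 + 0·4 + -1·1 + -1·4 = -2
  a_6 = -1·-2 + 0·-3 + -1·4 + -1·1 = -3
  a_7 = -1·-3 + 0·-2 + -1·-3 + -1·4 = 2
  a_8 = -1·2 + 0·-3 + -1·-2 + -1·-3 = 3
  a_9 = -1·3 + 0·2 + -1·-3 + -1·-2 = 2
  a_10 = -1·2 + 0·3 + -1·2 + -1·-3 = -1
  a_11 = -1·-1 + 0·2 + -1·3 + -1·2 = -4
  a_12 = -1·-4 + 0·-1 + -1·2 + -1·3 = -1
  a_13 = -1·-1 + 0·-4 + -1·-1 + -1·2 = 0
  a_14 = -1·0 + 0·-1 + -1·-4 + -1·-1 = 5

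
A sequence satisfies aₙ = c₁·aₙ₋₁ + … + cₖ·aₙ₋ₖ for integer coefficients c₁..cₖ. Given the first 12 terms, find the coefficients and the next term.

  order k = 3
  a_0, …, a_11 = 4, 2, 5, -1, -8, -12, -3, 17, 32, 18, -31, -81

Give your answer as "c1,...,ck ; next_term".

  a_3 = 1·5 + -1·2 + -1·4 = -1
  a_4 = 1·-1 + -1·5 + -1·2 = -8
  a_5 = 1·-8 + -1·-1 + -1·5 = -12
  a_6 = 1·-12 + -1·-8 + -1·-1 = -3
  a_7 = 1·-3 + -1·-12 + -1·-8 = 17
  a_8 = 1·17 + -1·-3 + -1·-12 = 32
  a_9 = 1·32 + -1·17 + -1·-3 = 18
  a_10 = 1·18 + -1·32 + -1·17 = -31
  a_11 = 1·-31 + -1·18 + -1·32 = -81
  a_12 = 1·-81 + -1·-31 + -1·18 = -68

1,-1,-1 ; -68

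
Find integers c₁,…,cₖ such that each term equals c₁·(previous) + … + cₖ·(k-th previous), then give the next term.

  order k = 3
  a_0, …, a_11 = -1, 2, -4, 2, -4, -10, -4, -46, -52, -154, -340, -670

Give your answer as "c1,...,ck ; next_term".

  a_3 = 0·-4 + 3·2 + 4·-1 = 2
  a_4 = 0·2 + 3·-4 + 4·2 = -4
  a_5 = 0·-4 + 3·2 + 4·-4 = -10
  a_6 = 0·-10 + 3·-4 + 4·2 = -4
  a_7 = 0·-4 + 3·-10 + 4·-4 = -46
  a_8 = 0·-46 + 3·-4 + 4·-10 = -52
  a_9 = 0·-52 + 3·-46 + 4·-4 = -154
  a_10 = 0·-154 + 3·-52 + 4·-46 = -340
  a_11 = 0·-340 + 3·-154 + 4·-52 = -670
  a_12 = 0·-670 + 3·-340 + 4·-154 = -1636

0,3,4 ; -1636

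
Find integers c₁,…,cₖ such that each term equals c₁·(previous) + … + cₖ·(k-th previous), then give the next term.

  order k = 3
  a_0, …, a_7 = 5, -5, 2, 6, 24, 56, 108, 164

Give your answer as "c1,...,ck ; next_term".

3,-2,-2 ; 164

  a_3 = 3·2 + -2·-5 + -2·5 = 6
  a_4 = 3·6 + -2·2 + -2·-5 = 24
  a_5 = 3·24 + -2·6 + -2·2 = 56
  a_6 = 3·56 + -2·24 + -2·6 = 108
  a_7 = 3·108 + -2·56 + -2·24 = 164
  a_8 = 3·164 + -2·108 + -2·56 = 164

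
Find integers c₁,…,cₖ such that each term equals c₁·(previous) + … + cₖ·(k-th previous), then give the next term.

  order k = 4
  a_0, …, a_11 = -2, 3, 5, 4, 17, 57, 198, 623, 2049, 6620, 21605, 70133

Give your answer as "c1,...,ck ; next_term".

2,4,-1,4 ; 228262

  a_4 = 2·4 + 4·5 + -1·3 + 4·-2 = 17
  a_5 = 2·17 + 4·4 + -1·5 + 4·3 = 57
  a_6 = 2·57 + 4·17 + -1·4 + 4·5 = 198
  a_7 = 2·198 + 4·57 + -1·17 + 4·4 = 623
  a_8 = 2·623 + 4·198 + -1·57 + 4·17 = 2049
  a_9 = 2·2049 + 4·623 + -1·198 + 4·57 = 6620
  a_10 = 2·6620 + 4·2049 + -1·623 + 4·198 = 21605
  a_11 = 2·21605 + 4·6620 + -1·2049 + 4·623 = 70133
  a_12 = 2·70133 + 4·21605 + -1·6620 + 4·2049 = 228262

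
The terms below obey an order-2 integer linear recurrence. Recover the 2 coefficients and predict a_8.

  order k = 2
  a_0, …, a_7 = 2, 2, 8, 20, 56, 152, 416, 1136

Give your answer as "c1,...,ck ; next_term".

2,2 ; 3104

  a_2 = 2·2 + 2·2 = 8
  a_3 = 2·8 + 2·2 = 20
  a_4 = 2·20 + 2·8 = 56
  a_5 = 2·56 + 2·20 = 152
  a_6 = 2·152 + 2·56 = 416
  a_7 = 2·416 + 2·152 = 1136
  a_8 = 2·1136 + 2·416 = 3104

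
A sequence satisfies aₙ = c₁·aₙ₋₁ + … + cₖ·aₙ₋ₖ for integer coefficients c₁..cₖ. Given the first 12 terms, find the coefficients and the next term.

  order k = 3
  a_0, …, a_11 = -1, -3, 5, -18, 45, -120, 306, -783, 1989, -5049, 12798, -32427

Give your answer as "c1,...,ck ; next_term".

-3,0,3 ; 82134

  a_3 = -3·5 + 0·-3 + 3·-1 = -18
  a_4 = -3·-18 + 0·5 + 3·-3 = 45
  a_5 = -3·45 + 0·-18 + 3·5 = -120
  a_6 = -3·-120 + 0·45 + 3·-18 = 306
  a_7 = -3·306 + 0·-120 + 3·45 = -783
  a_8 = -3·-783 + 0·306 + 3·-120 = 1989
  a_9 = -3·1989 + 0·-783 + 3·306 = -5049
  a_10 = -3·-5049 + 0·1989 + 3·-783 = 12798
  a_11 = -3·12798 + 0·-5049 + 3·1989 = -32427
  a_12 = -3·-32427 + 0·12798 + 3·-5049 = 82134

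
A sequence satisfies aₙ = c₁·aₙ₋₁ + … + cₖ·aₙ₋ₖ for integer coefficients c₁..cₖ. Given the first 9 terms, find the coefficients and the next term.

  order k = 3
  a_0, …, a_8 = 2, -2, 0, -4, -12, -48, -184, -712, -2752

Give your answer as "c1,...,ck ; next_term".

4,0,-2 ; -10640

  a_3 = 4·0 + 0·-2 + -2·2 = -4
  a_4 = 4·-4 + 0·0 + -2·-2 = -12
  a_5 = 4·-12 + 0·-4 + -2·0 = -48
  a_6 = 4·-48 + 0·-12 + -2·-4 = -184
  a_7 = 4·-184 + 0·-48 + -2·-12 = -712
  a_8 = 4·-712 + 0·-184 + -2·-48 = -2752
  a_9 = 4·-2752 + 0·-712 + -2·-184 = -10640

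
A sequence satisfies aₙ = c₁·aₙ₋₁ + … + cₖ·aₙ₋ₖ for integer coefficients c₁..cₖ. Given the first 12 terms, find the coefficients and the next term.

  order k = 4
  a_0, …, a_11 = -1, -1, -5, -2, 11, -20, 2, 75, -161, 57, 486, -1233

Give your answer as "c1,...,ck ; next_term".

-1,-2,3,-2 ; 754

  a_4 = -1·-2 + -2·-5 + 3·-1 + -2·-1 = 11
  a_5 = -1·11 + -2·-2 + 3·-5 + -2·-1 = -20
  a_6 = -1·-20 + -2·11 + 3·-2 + -2·-5 = 2
  a_7 = -1·2 + -2·-20 + 3·11 + -2·-2 = 75
  a_8 = -1·75 + -2·2 + 3·-20 + -2·11 = -161
  a_9 = -1·-161 + -2·75 + 3·2 + -2·-20 = 57
  a_10 = -1·57 + -2·-161 + 3·75 + -2·2 = 486
  a_11 = -1·486 + -2·57 + 3·-161 + -2·75 = -1233
  a_12 = -1·-1233 + -2·486 + 3·57 + -2·-161 = 754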